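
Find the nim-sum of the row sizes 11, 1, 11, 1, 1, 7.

6

Bitwise XOR of the heap sizes:
  1011  (11)
  0001  (1)
  1011  (11)
  0001  (1)
  0001  (1)
  0111  (7)
  ----
  0110  (6)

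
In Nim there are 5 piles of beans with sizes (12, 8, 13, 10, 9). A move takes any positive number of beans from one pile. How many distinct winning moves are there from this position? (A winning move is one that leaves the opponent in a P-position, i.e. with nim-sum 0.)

5

In binary:
  1100  (12)
  1000  (8)
  1101  (13)
  1010  (10)
  1001  (9)
  ----
  1010  (10)
The overall nim-sum is X = 10. A pile of size p has a winning move iff p XOR X < p (reduce it to p XOR X).
  12: 12 XOR 10 = 6 < 12 — winning move (to 6).
  8: 8 XOR 10 = 2 < 8 — winning move (to 2).
  13: 13 XOR 10 = 7 < 13 — winning move (to 7).
  10: 10 XOR 10 = 0 < 10 — winning move (to 0).
  9: 9 XOR 10 = 3 < 9 — winning move (to 3).
That gives 5 winning moves.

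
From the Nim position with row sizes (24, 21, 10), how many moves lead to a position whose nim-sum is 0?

1

Bitwise XOR of the heap sizes:
  11000  (24)
  10101  (21)
  01010  (10)
  -----
  00111  (7)
The overall nim-sum is X = 7. A row of size p has a winning move iff p XOR X < p (reduce it to p XOR X).
  24: 24 XOR 7 = 31 ≥ 24 — no move.
  21: 21 XOR 7 = 18 < 21 — winning move (to 18).
  10: 10 XOR 7 = 13 ≥ 10 — no move.
That gives 1 winning move.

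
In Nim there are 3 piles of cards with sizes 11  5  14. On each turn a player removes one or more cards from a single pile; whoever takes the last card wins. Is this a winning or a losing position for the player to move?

Write each in binary and XOR column by column:
  1011  (11)
  0101  (5)
  1110  (14)
  ----
  0000  (0)
The nim-sum is 0, so this is a P-position: the player to move is in a losing position under optimal play.

Losing position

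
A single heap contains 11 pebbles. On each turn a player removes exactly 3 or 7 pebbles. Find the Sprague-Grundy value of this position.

0

Build the Grundy sequence with g(k) = mex{g(k−s) : s ∈ {3, 7}, s ≤ k}:
k:     0  1  2  3  4  5  6  7  8  9 10 11
g(k):  0  0  0  1  1  1  0  2  2  1  0  0
So g(11) = 0.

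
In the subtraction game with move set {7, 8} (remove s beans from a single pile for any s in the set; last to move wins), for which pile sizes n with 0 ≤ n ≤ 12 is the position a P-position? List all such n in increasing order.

0, 1, 2, 3, 4, 5, 6

Build the Grundy sequence with g(k) = mex{g(k−s) : s ∈ {7, 8}, s ≤ k}:
g(0) = mex{} = 0
g(1) = mex{} = 0
g(2) = mex{} = 0
g(3) = mex{} = 0
g(4) = mex{} = 0
g(5) = mex{} = 0
g(6) = mex{} = 0
g(7) = mex{0} = 1
g(8) = mex{0} = 1
g(9) = mex{0} = 1
g(10) = mex{0} = 1
g(11) = mex{0} = 1
g(12) = mex{0} = 1
The P-positions (g = 0) in 0..12 are 0, 1, 2, 3, 4, 5, 6.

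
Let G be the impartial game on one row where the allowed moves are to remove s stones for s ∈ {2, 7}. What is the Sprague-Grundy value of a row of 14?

0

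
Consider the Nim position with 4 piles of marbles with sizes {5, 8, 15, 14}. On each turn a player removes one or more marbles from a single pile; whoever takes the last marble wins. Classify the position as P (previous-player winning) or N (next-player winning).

Bitwise XOR of the heap sizes:
  0101  (5)
  1000  (8)
  1111  (15)
  1110  (14)
  ----
  1100  (12)
The nim-sum is 12 ≠ 0, so this is an N-position: the player to move can win.

N-position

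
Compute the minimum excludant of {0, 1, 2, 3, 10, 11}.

4

The values 0, 1, 2, 3 are all present; 4 is the first non-negative integer missing from the set.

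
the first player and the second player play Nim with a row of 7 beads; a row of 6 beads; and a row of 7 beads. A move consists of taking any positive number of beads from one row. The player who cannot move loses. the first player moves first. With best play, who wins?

the first player wins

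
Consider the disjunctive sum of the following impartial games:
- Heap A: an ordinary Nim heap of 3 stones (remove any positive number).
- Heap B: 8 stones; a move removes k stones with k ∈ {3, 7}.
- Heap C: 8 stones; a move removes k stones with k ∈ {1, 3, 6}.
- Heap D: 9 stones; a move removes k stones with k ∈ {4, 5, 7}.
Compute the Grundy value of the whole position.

Heap A is a plain Nim heap of size 3, so its Grundy value is 3.
Grundy values for heap B (subtraction set {3, 7}):
k:     0  1  2  3  4  5  6  7  8
g(k):  0  0  0  1  1  1  0  2  2
So g(8) = 2.
For heap C, compute g(0), g(1), … with moves {1, 3, 6}:
g(0) = mex{} = 0
g(1) = mex{0} = 1
g(2) = mex{1} = 0
g(3) = mex{0} = 1
g(4) = mex{1} = 0
g(5) = mex{0} = 1
g(6) = mex{0,1} = 2
g(7) = mex{0,1,2} = 3
g(8) = mex{0,1,3} = 2
So g(8) = 2.
Build the Grundy sequence for heap D with g(k) = mex{g(k−s) : s ∈ {4, 5, 7}, s ≤ k}:
k:     0  1  2  3  4  5  6  7  8  9
g(k):  0  0  0  0  1  1  1  1  2  2
So g(9) = 2.
The value of a disjunctive sum is the nim-sum of the parts.
Combined value = 3 XOR 2 XOR 2 XOR 2 = 1.

1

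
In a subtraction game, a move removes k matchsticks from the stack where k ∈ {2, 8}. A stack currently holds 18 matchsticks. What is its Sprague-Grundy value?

Compute g(0), g(1), … for moves {2, 8}:
k:     0  1  2  3  4  5  6  7  8  9 10 11 12 13 14 15 16 17 18
g(k):  0  0  1  1  0  0  1  1  2  2  0  0  1  1  0  0  1  1  2
So g(18) = 2.

2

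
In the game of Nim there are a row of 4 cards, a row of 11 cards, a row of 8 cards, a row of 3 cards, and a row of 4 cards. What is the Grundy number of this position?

Write each in binary and XOR column by column:
  0100  (4)
  1011  (11)
  1000  (8)
  0011  (3)
  0100  (4)
  ----
  0000  (0)

0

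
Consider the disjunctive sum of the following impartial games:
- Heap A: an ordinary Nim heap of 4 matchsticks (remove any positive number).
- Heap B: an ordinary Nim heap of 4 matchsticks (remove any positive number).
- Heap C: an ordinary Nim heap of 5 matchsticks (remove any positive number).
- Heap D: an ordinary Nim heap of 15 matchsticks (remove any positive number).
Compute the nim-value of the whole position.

Heap A is a plain Nim heap of size 4, so its Grundy value is 4.
Heap B is a plain Nim heap of size 4, so its Grundy value is 4.
Heap C is a plain Nim heap of size 5, so its Grundy value is 5.
Heap D is a plain Nim heap of size 15, so its Grundy value is 15.
By the Sprague-Grundy theorem, the Grundy value of a sum of independent games is the XOR of the component values.
Combined value = 4 ⊕ 4 ⊕ 5 ⊕ 15 = 10.

10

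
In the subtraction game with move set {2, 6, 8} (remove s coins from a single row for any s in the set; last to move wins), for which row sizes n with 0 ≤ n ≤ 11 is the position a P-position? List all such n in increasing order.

Build the Grundy sequence with g(k) = mex{g(k−s) : s ∈ {2, 6, 8}, s ≤ k}:
k:     0  1  2  3  4  5  6  7  8  9 10 11
g(k):  0  0  1  1  0  0  1  1  2  2  3  3
The P-positions (g = 0) in 0..11 are 0, 1, 4, 5.

0, 1, 4, 5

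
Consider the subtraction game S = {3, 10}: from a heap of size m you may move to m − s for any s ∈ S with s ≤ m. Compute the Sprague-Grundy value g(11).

1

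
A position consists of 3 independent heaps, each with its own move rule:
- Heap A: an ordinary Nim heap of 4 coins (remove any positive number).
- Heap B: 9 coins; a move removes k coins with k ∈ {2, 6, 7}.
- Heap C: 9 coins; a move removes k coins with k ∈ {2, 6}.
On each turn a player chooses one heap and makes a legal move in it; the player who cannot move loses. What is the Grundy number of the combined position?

Heap A is a plain Nim heap of size 4, so its Grundy value is 4.
For heap B, compute g(0), g(1), … with moves {2, 6, 7}:
g(0) = mex{} = 0
g(1) = mex{} = 0
g(2) = mex{0} = 1
g(3) = mex{0} = 1
g(4) = mex{1} = 0
g(5) = mex{1} = 0
g(6) = mex{0} = 1
g(7) = mex{0} = 1
g(8) = mex{0,1} = 2
g(9) = mex{1} = 0
So g(9) = 0.
Grundy values for heap C (subtraction set {2, 6}):
k:     0  1  2  3  4  5  6  7  8  9
g(k):  0  0  1  1  0  0  1  1  0  0
So g(9) = 0.
By the Sprague-Grundy theorem, the Grundy value of a sum of independent games is the XOR of the component values.
Combined value = 4 XOR 0 XOR 0 = 4.

4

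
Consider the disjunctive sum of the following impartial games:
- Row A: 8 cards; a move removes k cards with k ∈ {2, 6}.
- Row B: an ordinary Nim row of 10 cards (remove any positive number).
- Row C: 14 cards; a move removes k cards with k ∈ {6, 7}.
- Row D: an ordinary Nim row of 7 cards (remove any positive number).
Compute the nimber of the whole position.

Grundy values for row A (subtraction set {2, 6}):
g(0) = mex{} = 0
g(1) = mex{} = 0
g(2) = mex{0} = 1
g(3) = mex{0} = 1
g(4) = mex{1} = 0
g(5) = mex{1} = 0
g(6) = mex{0} = 1
g(7) = mex{0} = 1
g(8) = mex{1} = 0
So g(8) = 0.
Row B is a plain Nim row of size 10, so its Grundy value is 10.
Build the Grundy sequence for row C with g(k) = mex{g(k−s) : s ∈ {6, 7}, s ≤ k}:
g(0) = mex{} = 0
g(1) = mex{} = 0
g(2) = mex{} = 0
g(3) = mex{} = 0
g(4) = mex{} = 0
g(5) = mex{} = 0
g(6) = mex{0} = 1
g(7) = mex{0} = 1
g(8) = mex{0} = 1
g(9) = mex{0} = 1
g(10) = mex{0} = 1
g(11) = mex{0} = 1
g(12) = mex{0,1} = 2
g(13) = mex{1} = 0
g(14) = mex{1} = 0
So g(14) = 0.
Row D is a plain Nim row of size 7, so its Grundy value is 7.
The value of a disjunctive sum is the nim-sum of the parts.
Combined value = 0 ⊕ 10 ⊕ 0 ⊕ 7 = 13.

13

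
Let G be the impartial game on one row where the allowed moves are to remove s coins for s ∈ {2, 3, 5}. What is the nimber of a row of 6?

3

Build the Grundy sequence with g(k) = mex{g(k−s) : s ∈ {2, 3, 5}, s ≤ k}:
g(0) = mex{} = 0
g(1) = mex{} = 0
g(2) = mex{0} = 1
g(3) = mex{0} = 1
g(4) = mex{0,1} = 2
g(5) = mex{0,1} = 2
g(6) = mex{0,1,2} = 3
So g(6) = 3.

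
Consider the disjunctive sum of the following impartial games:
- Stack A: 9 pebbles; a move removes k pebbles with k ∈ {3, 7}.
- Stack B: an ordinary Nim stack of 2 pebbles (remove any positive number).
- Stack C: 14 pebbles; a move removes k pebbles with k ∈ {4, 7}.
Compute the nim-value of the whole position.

3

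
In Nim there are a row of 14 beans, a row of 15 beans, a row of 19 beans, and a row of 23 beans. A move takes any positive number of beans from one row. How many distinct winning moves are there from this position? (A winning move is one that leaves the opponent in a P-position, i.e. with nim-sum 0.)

3

Nim-sum: 14 ^ 15 ^ 19 ^ 23 = 5.
The overall nim-sum is X = 5. A row of size p has a winning move iff p XOR X < p (reduce it to p XOR X).
  14: 14 XOR 5 = 11 < 14 — winning move (to 11).
  15: 15 XOR 5 = 10 < 15 — winning move (to 10).
  19: 19 XOR 5 = 22 ≥ 19 — no move.
  23: 23 XOR 5 = 18 < 23 — winning move (to 18).
That gives 3 winning moves.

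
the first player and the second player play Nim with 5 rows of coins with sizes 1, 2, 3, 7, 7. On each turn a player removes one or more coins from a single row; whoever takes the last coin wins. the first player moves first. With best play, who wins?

Nim-sum: 1 ⊕ 2 ⊕ 3 ⊕ 7 ⊕ 7 = 0.
The nim-sum is 0, so this is a P-position: the player to move is in a losing position under optimal play; the first player is about to move from it and so loses — the second player wins.

the second player wins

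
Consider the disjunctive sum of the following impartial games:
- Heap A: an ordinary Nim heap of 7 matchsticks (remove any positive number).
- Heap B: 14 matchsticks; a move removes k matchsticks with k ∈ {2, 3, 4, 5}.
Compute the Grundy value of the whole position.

Heap A is a plain Nim heap of size 7, so its Grundy value is 7.
Build the Grundy sequence for heap B with g(k) = mex{g(k−s) : s ∈ {2, 3, 4, 5}, s ≤ k}:
g(0) = mex{} = 0
g(1) = mex{} = 0
g(2) = mex{0} = 1
g(3) = mex{0} = 1
g(4) = mex{0,1} = 2
g(5) = mex{0,1} = 2
g(6) = mex{0,1,2} = 3
g(7) = mex{1,2} = 0
g(8) = mex{1,2,3} = 0
g(9) = mex{0,2,3} = 1
g(10) = mex{0,2,3} = 1
g(11) = mex{0,1,3} = 2
g(12) = mex{0,1} = 2
g(13) = mex{0,1,2} = 3
g(14) = mex{1,2} = 0
So g(14) = 0.
The value of a disjunctive sum is the nim-sum of the parts.
Combined value = 7 XOR 0 = 7.

7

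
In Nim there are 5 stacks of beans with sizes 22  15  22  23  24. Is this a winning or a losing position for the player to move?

Compute the nim-sum pairwise:
22 XOR 15 = 25
25 XOR 22 = 15
15 XOR 23 = 24
24 XOR 24 = 0
The nim-sum is 0, so this is a P-position: the player to move is in a losing position under optimal play.

Losing position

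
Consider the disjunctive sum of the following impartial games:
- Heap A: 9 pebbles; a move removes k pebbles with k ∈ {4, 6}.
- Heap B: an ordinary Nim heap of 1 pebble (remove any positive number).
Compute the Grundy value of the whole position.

3

Grundy values for heap A (subtraction set {4, 6}):
g(0) = mex{} = 0
g(1) = mex{} = 0
g(2) = mex{} = 0
g(3) = mex{} = 0
g(4) = mex{0} = 1
g(5) = mex{0} = 1
g(6) = mex{0} = 1
g(7) = mex{0} = 1
g(8) = mex{0,1} = 2
g(9) = mex{0,1} = 2
So g(9) = 2.
Heap B is a plain Nim heap of size 1, so its Grundy value is 1.
By the Sprague-Grundy theorem, the Grundy value of a sum of independent games is the XOR of the component values.
Combined value = 2 XOR 1 = 3.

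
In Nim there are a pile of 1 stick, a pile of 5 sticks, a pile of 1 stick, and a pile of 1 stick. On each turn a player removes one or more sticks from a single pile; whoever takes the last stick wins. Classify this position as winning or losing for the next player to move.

Winning position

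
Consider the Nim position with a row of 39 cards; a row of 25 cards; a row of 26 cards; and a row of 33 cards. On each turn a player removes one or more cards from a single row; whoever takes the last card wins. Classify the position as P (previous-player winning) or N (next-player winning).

N-position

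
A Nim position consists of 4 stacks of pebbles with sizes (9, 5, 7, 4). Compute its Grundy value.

15

Nim-sum: 9 ^ 5 ^ 7 ^ 4 = 15.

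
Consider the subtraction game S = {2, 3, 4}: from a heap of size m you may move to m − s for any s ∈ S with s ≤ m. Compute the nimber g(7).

Grundy values for subtraction set {2, 3, 4}:
k:     0  1  2  3  4  5  6  7
g(k):  0  0  1  1  2  2  0  0
So g(7) = 0.

0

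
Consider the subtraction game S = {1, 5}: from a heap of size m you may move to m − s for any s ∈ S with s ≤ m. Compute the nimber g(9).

1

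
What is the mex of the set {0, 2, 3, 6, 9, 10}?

1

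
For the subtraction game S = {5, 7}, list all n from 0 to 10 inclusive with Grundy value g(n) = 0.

0, 1, 2, 3, 4

Build the Grundy sequence with g(k) = mex{g(k−s) : s ∈ {5, 7}, s ≤ k}:
k:     0  1  2  3  4  5  6  7  8  9 10
g(k):  0  0  0  0  0  1  1  1  1  1  2
The P-positions (g = 0) in 0..10 are 0, 1, 2, 3, 4.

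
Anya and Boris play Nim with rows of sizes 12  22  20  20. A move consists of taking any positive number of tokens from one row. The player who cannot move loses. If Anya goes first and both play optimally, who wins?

Anya wins

Compute the nim-sum pairwise:
12 ⊕ 22 = 26
26 ⊕ 20 = 14
14 ⊕ 20 = 26
The nim-sum is 26 ≠ 0, so this is an N-position: the player to move can win; Anya has a winning move.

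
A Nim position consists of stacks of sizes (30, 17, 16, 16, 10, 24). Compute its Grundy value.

29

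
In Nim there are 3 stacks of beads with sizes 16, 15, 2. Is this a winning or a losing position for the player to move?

Winning position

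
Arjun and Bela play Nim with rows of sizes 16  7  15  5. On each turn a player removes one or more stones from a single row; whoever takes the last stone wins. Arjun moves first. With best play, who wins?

Arjun wins

Compute the nim-sum pairwise:
16 ^ 7 = 23
23 ^ 15 = 24
24 ^ 5 = 29
The nim-sum is 29 ≠ 0, so this is an N-position: the player to move can win; Arjun has a winning move.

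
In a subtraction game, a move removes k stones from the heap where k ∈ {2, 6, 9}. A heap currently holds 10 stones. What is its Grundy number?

1

Grundy values for subtraction set {2, 6, 9}:
g(0) = mex{} = 0
g(1) = mex{} = 0
g(2) = mex{0} = 1
g(3) = mex{0} = 1
g(4) = mex{1} = 0
g(5) = mex{1} = 0
g(6) = mex{0} = 1
g(7) = mex{0} = 1
g(8) = mex{1} = 0
g(9) = mex{0,1} = 2
g(10) = mex{0} = 1
So g(10) = 1.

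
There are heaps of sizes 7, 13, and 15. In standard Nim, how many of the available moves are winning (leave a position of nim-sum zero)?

3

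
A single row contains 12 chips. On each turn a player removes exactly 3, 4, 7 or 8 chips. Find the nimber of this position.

Compute g(0), g(1), … for moves {3, 4, 7, 8}:
g(0) = mex{} = 0
g(1) = mex{} = 0
g(2) = mex{} = 0
g(3) = mex{0} = 1
g(4) = mex{0} = 1
g(5) = mex{0} = 1
g(6) = mex{0,1} = 2
g(7) = mex{0,1} = 2
g(8) = mex{0,1} = 2
g(9) = mex{0,1,2} = 3
g(10) = mex{0,1,2} = 3
g(11) = mex{1,2} = 0
g(12) = mex{1,2,3} = 0
So g(12) = 0.

0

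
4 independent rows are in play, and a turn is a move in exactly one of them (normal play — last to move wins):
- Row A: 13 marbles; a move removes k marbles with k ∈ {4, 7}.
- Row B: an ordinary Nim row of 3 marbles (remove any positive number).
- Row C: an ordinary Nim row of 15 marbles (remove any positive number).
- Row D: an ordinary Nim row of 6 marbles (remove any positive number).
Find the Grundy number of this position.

For row A, compute g(0), g(1), … with moves {4, 7}:
g(0) = mex{} = 0
g(1) = mex{} = 0
g(2) = mex{} = 0
g(3) = mex{} = 0
g(4) = mex{0} = 1
g(5) = mex{0} = 1
g(6) = mex{0} = 1
g(7) = mex{0} = 1
g(8) = mex{0,1} = 2
g(9) = mex{0,1} = 2
g(10) = mex{0,1} = 2
g(11) = mex{1} = 0
g(12) = mex{1,2} = 0
g(13) = mex{1,2} = 0
So g(13) = 0.
Row B is a plain Nim row of size 3, so its Grundy value is 3.
Row C is a plain Nim row of size 15, so its Grundy value is 15.
Row D is a plain Nim row of size 6, so its Grundy value is 6.
The value of a disjunctive sum is the nim-sum of the parts.
Combined value = 0 XOR 3 XOR 15 XOR 6 = 10.

10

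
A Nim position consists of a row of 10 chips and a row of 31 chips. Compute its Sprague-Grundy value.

Bitwise XOR of the heap sizes:
  01010  (10)
  11111  (31)
  -----
  10101  (21)

21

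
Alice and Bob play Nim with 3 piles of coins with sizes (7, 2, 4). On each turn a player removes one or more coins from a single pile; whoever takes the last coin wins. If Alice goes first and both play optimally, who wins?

Alice wins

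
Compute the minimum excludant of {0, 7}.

0 is in the set but 1 is not, so the mex is 1.

1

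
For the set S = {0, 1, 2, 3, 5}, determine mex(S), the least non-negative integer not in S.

4

The values 0, 1, 2, 3 are all present; 4 is the first non-negative integer missing from the set.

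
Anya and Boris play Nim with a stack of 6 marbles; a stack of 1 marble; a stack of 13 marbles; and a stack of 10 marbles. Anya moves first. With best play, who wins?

In binary:
  0110  (6)
  0001  (1)
  1101  (13)
  1010  (10)
  ----
  0000  (0)
The nim-sum is 0, so this is a P-position: the player to move is in a losing position under optimal play; Anya is about to move from it and so loses — Boris wins.

Boris wins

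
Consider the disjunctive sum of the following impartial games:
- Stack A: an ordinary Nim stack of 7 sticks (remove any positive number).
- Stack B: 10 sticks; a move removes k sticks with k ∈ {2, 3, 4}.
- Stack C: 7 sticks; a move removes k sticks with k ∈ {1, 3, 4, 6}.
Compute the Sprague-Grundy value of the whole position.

5

Stack A is a plain Nim stack of size 7, so its Grundy value is 7.
Grundy values for stack B (subtraction set {2, 3, 4}):
g(0) = mex{} = 0
g(1) = mex{} = 0
g(2) = mex{0} = 1
g(3) = mex{0} = 1
g(4) = mex{0,1} = 2
g(5) = mex{0,1} = 2
g(6) = mex{1,2} = 0
g(7) = mex{1,2} = 0
g(8) = mex{0,2} = 1
g(9) = mex{0,2} = 1
g(10) = mex{0,1} = 2
So g(10) = 2.
Grundy values for stack C (subtraction set {1, 3, 4, 6}):
g(0) = mex{} = 0
g(1) = mex{0} = 1
g(2) = mex{1} = 0
g(3) = mex{0} = 1
g(4) = mex{0,1} = 2
g(5) = mex{0,1,2} = 3
g(6) = mex{0,1,3} = 2
g(7) = mex{1,2} = 0
So g(7) = 0.
The value of a disjunctive sum is the nim-sum of the parts.
Combined value = 7 XOR 2 XOR 0 = 5.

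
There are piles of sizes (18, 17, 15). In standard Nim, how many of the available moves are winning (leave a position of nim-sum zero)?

Nim-sum: 18 ^ 17 ^ 15 = 12.
The overall nim-sum is X = 12. A pile of size p has a winning move iff p XOR X < p (reduce it to p XOR X).
  18: 18 XOR 12 = 30 ≥ 18 — no move.
  17: 17 XOR 12 = 29 ≥ 17 — no move.
  15: 15 XOR 12 = 3 < 15 — winning move (to 3).
That gives 1 winning move.

1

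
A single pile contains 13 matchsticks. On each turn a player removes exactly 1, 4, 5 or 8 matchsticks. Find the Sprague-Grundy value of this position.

2

Grundy values for subtraction set {1, 4, 5, 8}:
g(0) = mex{} = 0
g(1) = mex{0} = 1
g(2) = mex{1} = 0
g(3) = mex{0} = 1
g(4) = mex{0,1} = 2
g(5) = mex{0,1,2} = 3
g(6) = mex{0,1,3} = 2
g(7) = mex{0,1,2} = 3
g(8) = mex{0,1,2,3} = 4
g(9) = mex{1,2,3,4} = 0
g(10) = mex{0,2,3} = 1
g(11) = mex{1,2,3} = 0
g(12) = mex{0,2,3,4} = 1
g(13) = mex{0,1,3,4} = 2
So g(13) = 2.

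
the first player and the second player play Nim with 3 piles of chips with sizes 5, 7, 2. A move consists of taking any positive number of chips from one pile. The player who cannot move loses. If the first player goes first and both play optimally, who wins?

the second player wins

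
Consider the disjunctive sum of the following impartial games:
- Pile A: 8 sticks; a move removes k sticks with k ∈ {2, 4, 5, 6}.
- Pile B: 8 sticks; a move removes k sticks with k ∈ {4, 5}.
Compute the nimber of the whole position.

2

Build the Grundy sequence for pile A with g(k) = mex{g(k−s) : s ∈ {2, 4, 5, 6}, s ≤ k}:
k:     0  1  2  3  4  5  6  7  8
g(k):  0  0  1  1  2  2  3  3  0
So g(8) = 0.
For pile B, compute g(0), g(1), … with moves {4, 5}:
k:     0  1  2  3  4  5  6  7  8
g(k):  0  0  0  0  1  1  1  1  2
So g(8) = 2.
By the Sprague-Grundy theorem, the Grundy value of a sum of independent games is the XOR of the component values.
Combined value = 0 ⊕ 2 = 2.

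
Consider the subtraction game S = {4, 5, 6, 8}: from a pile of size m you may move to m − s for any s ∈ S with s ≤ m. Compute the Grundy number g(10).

Grundy values for subtraction set {4, 5, 6, 8}:
g(0) = mex{} = 0
g(1) = mex{} = 0
g(2) = mex{} = 0
g(3) = mex{} = 0
g(4) = mex{0} = 1
g(5) = mex{0} = 1
g(6) = mex{0} = 1
g(7) = mex{0} = 1
g(8) = mex{0,1} = 2
g(9) = mex{0,1} = 2
g(10) = mex{0,1} = 2
So g(10) = 2.

2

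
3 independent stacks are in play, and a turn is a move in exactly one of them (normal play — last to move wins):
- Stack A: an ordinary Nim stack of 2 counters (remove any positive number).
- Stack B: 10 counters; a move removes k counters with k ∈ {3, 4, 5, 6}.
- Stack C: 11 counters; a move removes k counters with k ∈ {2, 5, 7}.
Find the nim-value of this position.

1

Stack A is a plain Nim stack of size 2, so its Grundy value is 2.
For stack B, compute g(0), g(1), … with moves {3, 4, 5, 6}:
k:     0  1  2  3  4  5  6  7  8  9 10
g(k):  0  0  0  1  1  1  2  2  2  0  0
So g(10) = 0.
Grundy values for stack C (subtraction set {2, 5, 7}):
g(0) = mex{} = 0
g(1) = mex{} = 0
g(2) = mex{0} = 1
g(3) = mex{0} = 1
g(4) = mex{1} = 0
g(5) = mex{0,1} = 2
g(6) = mex{0} = 1
g(7) = mex{0,1,2} = 3
g(8) = mex{0,1} = 2
g(9) = mex{0,1,3} = 2
g(10) = mex{1,2} = 0
g(11) = mex{0,1,2} = 3
So g(11) = 3.
The value of a disjunctive sum is the nim-sum of the parts.
Combined value = 2 XOR 0 XOR 3 = 1.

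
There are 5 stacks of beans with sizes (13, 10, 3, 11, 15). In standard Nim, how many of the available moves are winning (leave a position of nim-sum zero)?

Compute the nim-sum pairwise:
13 XOR 10 = 7
7 XOR 3 = 4
4 XOR 11 = 15
15 XOR 15 = 0
The nim-sum is already 0, so every move leaves a nonzero nim-sum — there are no winning moves.

0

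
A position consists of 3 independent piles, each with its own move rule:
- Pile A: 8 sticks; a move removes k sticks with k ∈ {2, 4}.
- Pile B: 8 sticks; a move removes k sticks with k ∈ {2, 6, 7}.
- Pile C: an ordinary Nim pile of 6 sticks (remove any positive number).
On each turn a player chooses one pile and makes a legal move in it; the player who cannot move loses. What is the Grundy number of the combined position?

5

For pile A, compute g(0), g(1), … with moves {2, 4}:
g(0) = mex{} = 0
g(1) = mex{} = 0
g(2) = mex{0} = 1
g(3) = mex{0} = 1
g(4) = mex{0,1} = 2
g(5) = mex{0,1} = 2
g(6) = mex{1,2} = 0
g(7) = mex{1,2} = 0
g(8) = mex{0,2} = 1
So g(8) = 1.
For pile B, compute g(0), g(1), … with moves {2, 6, 7}:
k:     0  1  2  3  4  5  6  7  8
g(k):  0  0  1  1  0  0  1  1  2
So g(8) = 2.
Pile C is a plain Nim pile of size 6, so its Grundy value is 6.
By the Sprague-Grundy theorem, the Grundy value of a sum of independent games is the XOR of the component values.
Combined value = 1 ⊕ 2 ⊕ 6 = 5.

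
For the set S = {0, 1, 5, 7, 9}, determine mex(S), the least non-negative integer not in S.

2

The values 0, 1 are all present; 2 is the first non-negative integer missing from the set.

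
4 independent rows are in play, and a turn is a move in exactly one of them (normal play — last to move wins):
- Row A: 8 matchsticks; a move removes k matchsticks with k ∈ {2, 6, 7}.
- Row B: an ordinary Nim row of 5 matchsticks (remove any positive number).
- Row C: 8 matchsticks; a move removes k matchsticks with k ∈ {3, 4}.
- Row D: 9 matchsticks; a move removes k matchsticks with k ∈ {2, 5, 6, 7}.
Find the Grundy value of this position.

5

Grundy values for row A (subtraction set {2, 6, 7}):
k:     0  1  2  3  4  5  6  7  8
g(k):  0  0  1  1  0  0  1  1  2
So g(8) = 2.
Row B is a plain Nim row of size 5, so its Grundy value is 5.
Grundy values for row C (subtraction set {3, 4}):
g(0) = mex{} = 0
g(1) = mex{} = 0
g(2) = mex{} = 0
g(3) = mex{0} = 1
g(4) = mex{0} = 1
g(5) = mex{0} = 1
g(6) = mex{0,1} = 2
g(7) = mex{1} = 0
g(8) = mex{1} = 0
So g(8) = 0.
Build the Grundy sequence for row D with g(k) = mex{g(k−s) : s ∈ {2, 5, 6, 7}, s ≤ k}:
k:     0  1  2  3  4  5  6  7  8  9
g(k):  0  0  1  1  0  2  1  3  2  2
So g(9) = 2.
By the Sprague-Grundy theorem, the Grundy value of a sum of independent games is the XOR of the component values.
Combined value = 2 ⊕ 5 ⊕ 0 ⊕ 2 = 5.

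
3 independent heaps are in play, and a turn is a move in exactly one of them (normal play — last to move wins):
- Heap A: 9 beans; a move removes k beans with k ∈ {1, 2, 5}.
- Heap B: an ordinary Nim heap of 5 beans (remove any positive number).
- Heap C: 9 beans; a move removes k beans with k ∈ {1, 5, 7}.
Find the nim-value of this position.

For heap A, compute g(0), g(1), … with moves {1, 2, 5}:
k:     0  1  2  3  4  5  6  7  8  9
g(k):  0  1  2  0  1  2  0  1  2  0
So g(9) = 0.
Heap B is a plain Nim heap of size 5, so its Grundy value is 5.
Grundy values for heap C (subtraction set {1, 5, 7}):
g(0) = mex{} = 0
g(1) = mex{0} = 1
g(2) = mex{1} = 0
g(3) = mex{0} = 1
g(4) = mex{1} = 0
g(5) = mex{0} = 1
g(6) = mex{1} = 0
g(7) = mex{0} = 1
g(8) = mex{1} = 0
g(9) = mex{0} = 1
So g(9) = 1.
By the Sprague-Grundy theorem, the Grundy value of a sum of independent games is the XOR of the component values.
Combined value = 0 ⊕ 5 ⊕ 1 = 4.

4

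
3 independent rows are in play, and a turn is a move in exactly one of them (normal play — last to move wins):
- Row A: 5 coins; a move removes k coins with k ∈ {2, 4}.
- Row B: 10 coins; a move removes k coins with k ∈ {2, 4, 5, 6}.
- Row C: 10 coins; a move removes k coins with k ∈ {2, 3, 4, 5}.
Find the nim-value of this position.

Build the Grundy sequence for row A with g(k) = mex{g(k−s) : s ∈ {2, 4}, s ≤ k}:
k:     0  1  2  3  4  5
g(k):  0  0  1  1  2  2
So g(5) = 2.
Build the Grundy sequence for row B with g(k) = mex{g(k−s) : s ∈ {2, 4, 5, 6}, s ≤ k}:
k:     0  1  2  3  4  5  6  7  8  9 10
g(k):  0  0  1  1  2  2  3  3  0  0  1
So g(10) = 1.
For row C, compute g(0), g(1), … with moves {2, 3, 4, 5}:
k:     0  1  2  3  4  5  6  7  8  9 10
g(k):  0  0  1  1  2  2  3  0  0  1  1
So g(10) = 1.
The value of a disjunctive sum is the nim-sum of the parts.
Combined value = 2 ⊕ 1 ⊕ 1 = 2.

2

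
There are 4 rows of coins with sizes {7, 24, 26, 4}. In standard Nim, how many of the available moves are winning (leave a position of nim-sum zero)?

Bitwise XOR of the heap sizes:
  00111  (7)
  11000  (24)
  11010  (26)
  00100  (4)
  -----
  00001  (1)
The overall nim-sum is X = 1. A row of size p has a winning move iff p XOR X < p (reduce it to p XOR X).
  7: 7 XOR 1 = 6 < 7 — winning move (to 6).
  24: 24 XOR 1 = 25 ≥ 24 — no move.
  26: 26 XOR 1 = 27 ≥ 26 — no move.
  4: 4 XOR 1 = 5 ≥ 4 — no move.
That gives 1 winning move.

1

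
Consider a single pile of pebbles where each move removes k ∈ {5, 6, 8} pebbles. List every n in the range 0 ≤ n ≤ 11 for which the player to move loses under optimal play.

0, 1, 2, 3, 4

Grundy values for subtraction set {5, 6, 8}:
k:     0  1  2  3  4  5  6  7  8  9 10 11
g(k):  0  0  0  0  0  1  1  1  1  1  2  2
The P-positions (g = 0) in 0..11 are 0, 1, 2, 3, 4.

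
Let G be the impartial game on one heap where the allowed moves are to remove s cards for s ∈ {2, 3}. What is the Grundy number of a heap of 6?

0

Compute g(0), g(1), … for moves {2, 3}:
g(0) = mex{} = 0
g(1) = mex{} = 0
g(2) = mex{0} = 1
g(3) = mex{0} = 1
g(4) = mex{0,1} = 2
g(5) = mex{1} = 0
g(6) = mex{1,2} = 0
So g(6) = 0.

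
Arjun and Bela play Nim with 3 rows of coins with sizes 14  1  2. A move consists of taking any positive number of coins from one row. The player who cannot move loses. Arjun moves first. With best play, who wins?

Write each in binary and XOR column by column:
  1110  (14)
  0001  (1)
  0010  (2)
  ----
  1101  (13)
The nim-sum is 13 ≠ 0, so this is an N-position: the player to move can win; Arjun has a winning move.

Arjun wins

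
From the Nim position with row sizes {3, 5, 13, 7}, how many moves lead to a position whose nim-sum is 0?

Compute the nim-sum pairwise:
3 ⊕ 5 = 6
6 ⊕ 13 = 11
11 ⊕ 7 = 12
The overall nim-sum is X = 12. A row of size p has a winning move iff p XOR X < p (reduce it to p XOR X).
  3: 3 XOR 12 = 15 ≥ 3 — no move.
  5: 5 XOR 12 = 9 ≥ 5 — no move.
  13: 13 XOR 12 = 1 < 13 — winning move (to 1).
  7: 7 XOR 12 = 11 ≥ 7 — no move.
That gives 1 winning move.

1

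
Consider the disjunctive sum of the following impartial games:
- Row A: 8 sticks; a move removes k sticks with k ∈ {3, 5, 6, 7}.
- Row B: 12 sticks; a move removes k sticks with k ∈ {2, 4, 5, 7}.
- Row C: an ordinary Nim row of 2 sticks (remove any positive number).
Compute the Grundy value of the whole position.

Grundy values for row A (subtraction set {3, 5, 6, 7}):
g(0) = mex{} = 0
g(1) = mex{} = 0
g(2) = mex{} = 0
g(3) = mex{0} = 1
g(4) = mex{0} = 1
g(5) = mex{0} = 1
g(6) = mex{0,1} = 2
g(7) = mex{0,1} = 2
g(8) = mex{0,1} = 2
So g(8) = 2.
Build the Grundy sequence for row B with g(k) = mex{g(k−s) : s ∈ {2, 4, 5, 7}, s ≤ k}:
g(0) = mex{} = 0
g(1) = mex{} = 0
g(2) = mex{0} = 1
g(3) = mex{0} = 1
g(4) = mex{0,1} = 2
g(5) = mex{0,1} = 2
g(6) = mex{0,1,2} = 3
g(7) = mex{0,1,2} = 3
g(8) = mex{0,1,2,3} = 4
g(9) = mex{1,2,3} = 0
g(10) = mex{1,2,3,4} = 0
g(11) = mex{0,2,3} = 1
g(12) = mex{0,2,3,4} = 1
So g(12) = 1.
Row C is a plain Nim row of size 2, so its Grundy value is 2.
By the Sprague-Grundy theorem, the Grundy value of a sum of independent games is the XOR of the component values.
Combined value = 2 XOR 1 XOR 2 = 1.

1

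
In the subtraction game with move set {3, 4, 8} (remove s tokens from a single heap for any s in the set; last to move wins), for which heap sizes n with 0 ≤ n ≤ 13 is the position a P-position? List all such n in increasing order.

0, 1, 2, 7, 12, 13

Grundy values for subtraction set {3, 4, 8}:
k:     0  1  2  3  4  5  6  7  8  9 10 11 12 13
g(k):  0  0  0  1  1  1  2  0  2  3  1  3  0  0
The P-positions (g = 0) in 0..13 are 0, 1, 2, 7, 12, 13.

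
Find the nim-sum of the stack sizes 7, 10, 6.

11

Nim-sum: 7 XOR 10 XOR 6 = 11.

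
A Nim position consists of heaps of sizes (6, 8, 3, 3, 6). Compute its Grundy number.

8

In binary:
  0110  (6)
  1000  (8)
  0011  (3)
  0011  (3)
  0110  (6)
  ----
  1000  (8)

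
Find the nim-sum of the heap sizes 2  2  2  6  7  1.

2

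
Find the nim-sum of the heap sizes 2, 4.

Write each in binary and XOR column by column:
  010  (2)
  100  (4)
  ---
  110  (6)

6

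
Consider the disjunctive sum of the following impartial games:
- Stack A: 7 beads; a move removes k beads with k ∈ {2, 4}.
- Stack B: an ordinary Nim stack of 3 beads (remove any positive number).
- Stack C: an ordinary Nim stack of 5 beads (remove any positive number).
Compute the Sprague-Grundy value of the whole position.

6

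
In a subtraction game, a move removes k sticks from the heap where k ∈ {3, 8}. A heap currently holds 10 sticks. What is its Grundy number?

Grundy values for subtraction set {3, 8}:
g(0) = mex{} = 0
g(1) = mex{} = 0
g(2) = mex{} = 0
g(3) = mex{0} = 1
g(4) = mex{0} = 1
g(5) = mex{0} = 1
g(6) = mex{1} = 0
g(7) = mex{1} = 0
g(8) = mex{0,1} = 2
g(9) = mex{0} = 1
g(10) = mex{0} = 1
So g(10) = 1.

1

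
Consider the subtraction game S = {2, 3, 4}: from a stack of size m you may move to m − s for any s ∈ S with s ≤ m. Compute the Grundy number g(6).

0

Compute g(0), g(1), … for moves {2, 3, 4}:
k:     0  1  2  3  4  5  6
g(k):  0  0  1  1  2  2  0
So g(6) = 0.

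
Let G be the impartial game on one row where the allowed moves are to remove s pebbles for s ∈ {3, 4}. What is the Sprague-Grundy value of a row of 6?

2

Build the Grundy sequence with g(k) = mex{g(k−s) : s ∈ {3, 4}, s ≤ k}:
k:     0  1  2  3  4  5  6
g(k):  0  0  0  1  1  1  2
So g(6) = 2.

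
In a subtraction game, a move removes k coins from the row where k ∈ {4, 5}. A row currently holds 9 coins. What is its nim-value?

Compute g(0), g(1), … for moves {4, 5}:
k:     0  1  2  3  4  5  6  7  8  9
g(k):  0  0  0  0  1  1  1  1  2  0
So g(9) = 0.

0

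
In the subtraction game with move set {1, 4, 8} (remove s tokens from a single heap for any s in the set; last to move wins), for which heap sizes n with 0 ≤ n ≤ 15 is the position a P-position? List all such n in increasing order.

0, 2, 5, 7, 12, 14

Build the Grundy sequence with g(k) = mex{g(k−s) : s ∈ {1, 4, 8}, s ≤ k}:
k:     0  1  2  3  4  5  6  7  8  9 10 11 12 13 14 15
g(k):  0  1  0  1  2  0  1  0  1  2  3  2  0  1  0  1
The P-positions (g = 0) in 0..15 are 0, 2, 5, 7, 12, 14.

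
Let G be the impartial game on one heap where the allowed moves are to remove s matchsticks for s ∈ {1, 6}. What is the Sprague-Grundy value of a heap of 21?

Compute g(0), g(1), … for moves {1, 6}:
k:     0  1  2  3  4  5  6  7  8  9 10 11 12 13 14 15 16 17 18 19 20 21
g(k):  0  1  0  1  0  1  2  0  1  0  1  0  1  2  0  1  0  1  0  1  2  0
So g(21) = 0.

0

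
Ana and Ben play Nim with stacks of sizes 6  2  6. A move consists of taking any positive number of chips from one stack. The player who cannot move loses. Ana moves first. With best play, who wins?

Ana wins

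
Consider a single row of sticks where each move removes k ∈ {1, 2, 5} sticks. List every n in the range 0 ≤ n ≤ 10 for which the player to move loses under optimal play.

Grundy values for subtraction set {1, 2, 5}:
k:     0  1  2  3  4  5  6  7  8  9 10
g(k):  0  1  2  0  1  2  0  1  2  0  1
The P-positions (g = 0) in 0..10 are 0, 3, 6, 9.

0, 3, 6, 9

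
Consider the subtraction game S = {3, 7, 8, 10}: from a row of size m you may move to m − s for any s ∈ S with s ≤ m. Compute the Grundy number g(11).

3

Grundy values for subtraction set {3, 7, 8, 10}:
k:     0  1  2  3  4  5  6  7  8  9 10 11
g(k):  0  0  0  1  1  1  0  2  2  1  3  3
So g(11) = 3.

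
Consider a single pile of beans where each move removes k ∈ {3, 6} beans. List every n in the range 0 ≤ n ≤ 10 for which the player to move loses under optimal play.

0, 1, 2, 9, 10

Compute g(0), g(1), … for moves {3, 6}:
g(0) = mex{} = 0
g(1) = mex{} = 0
g(2) = mex{} = 0
g(3) = mex{0} = 1
g(4) = mex{0} = 1
g(5) = mex{0} = 1
g(6) = mex{0,1} = 2
g(7) = mex{0,1} = 2
g(8) = mex{0,1} = 2
g(9) = mex{1,2} = 0
g(10) = mex{1,2} = 0
The P-positions (g = 0) in 0..10 are 0, 1, 2, 9, 10.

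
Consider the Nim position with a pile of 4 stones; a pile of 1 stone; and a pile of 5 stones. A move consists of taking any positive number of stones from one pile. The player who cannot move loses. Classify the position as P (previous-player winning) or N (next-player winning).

Bitwise XOR of the heap sizes:
  100  (4)
  001  (1)
  101  (5)
  ---
  000  (0)
The nim-sum is 0, so this is a P-position: the player to move is in a losing position under optimal play.

P-position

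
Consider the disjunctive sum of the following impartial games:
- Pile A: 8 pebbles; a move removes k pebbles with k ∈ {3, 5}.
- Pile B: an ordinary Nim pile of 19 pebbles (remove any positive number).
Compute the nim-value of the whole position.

19

Grundy values for pile A (subtraction set {3, 5}):
g(0) = mex{} = 0
g(1) = mex{} = 0
g(2) = mex{} = 0
g(3) = mex{0} = 1
g(4) = mex{0} = 1
g(5) = mex{0} = 1
g(6) = mex{0,1} = 2
g(7) = mex{0,1} = 2
g(8) = mex{1} = 0
So g(8) = 0.
Pile B is a plain Nim pile of size 19, so its Grundy value is 19.
The value of a disjunctive sum is the nim-sum of the parts.
Combined value = 0 XOR 19 = 19.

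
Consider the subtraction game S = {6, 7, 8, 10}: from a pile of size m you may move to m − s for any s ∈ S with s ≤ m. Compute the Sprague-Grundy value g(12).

Build the Grundy sequence with g(k) = mex{g(k−s) : s ∈ {6, 7, 8, 10}, s ≤ k}:
g(0) = mex{} = 0
g(1) = mex{} = 0
g(2) = mex{} = 0
g(3) = mex{} = 0
g(4) = mex{} = 0
g(5) = mex{} = 0
g(6) = mex{0} = 1
g(7) = mex{0} = 1
g(8) = mex{0} = 1
g(9) = mex{0} = 1
g(10) = mex{0} = 1
g(11) = mex{0} = 1
g(12) = mex{0,1} = 2
So g(12) = 2.

2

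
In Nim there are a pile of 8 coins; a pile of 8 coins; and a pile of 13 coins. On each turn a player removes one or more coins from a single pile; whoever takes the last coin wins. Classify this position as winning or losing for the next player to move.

Winning position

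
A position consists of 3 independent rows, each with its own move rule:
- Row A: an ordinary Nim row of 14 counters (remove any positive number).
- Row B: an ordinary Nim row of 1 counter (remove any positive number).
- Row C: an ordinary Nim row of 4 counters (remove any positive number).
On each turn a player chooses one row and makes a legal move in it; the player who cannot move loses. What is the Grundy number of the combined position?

Row A is a plain Nim row of size 14, so its Grundy value is 14.
Row B is a plain Nim row of size 1, so its Grundy value is 1.
Row C is a plain Nim row of size 4, so its Grundy value is 4.
The value of a disjunctive sum is the nim-sum of the parts.
Combined value = 14 ⊕ 1 ⊕ 4 = 11.

11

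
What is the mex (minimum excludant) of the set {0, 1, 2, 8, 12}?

The values 0, 1, 2 are all present; 3 is the first non-negative integer missing from the set.

3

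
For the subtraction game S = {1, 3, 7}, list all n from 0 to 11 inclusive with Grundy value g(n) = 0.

0, 2, 4, 6, 8, 10

Compute g(0), g(1), … for moves {1, 3, 7}:
g(0) = mex{} = 0
g(1) = mex{0} = 1
g(2) = mex{1} = 0
g(3) = mex{0} = 1
g(4) = mex{1} = 0
g(5) = mex{0} = 1
g(6) = mex{1} = 0
g(7) = mex{0} = 1
g(8) = mex{1} = 0
g(9) = mex{0} = 1
g(10) = mex{1} = 0
g(11) = mex{0} = 1
The P-positions (g = 0) in 0..11 are 0, 2, 4, 6, 8, 10.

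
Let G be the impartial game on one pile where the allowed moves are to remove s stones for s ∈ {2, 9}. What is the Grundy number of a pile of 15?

0

Grundy values for subtraction set {2, 9}:
k:     0  1  2  3  4  5  6  7  8  9 10 11 12 13 14 15
g(k):  0  0  1  1  0  0  1  1  0  2  1  0  0  1  1  0
So g(15) = 0.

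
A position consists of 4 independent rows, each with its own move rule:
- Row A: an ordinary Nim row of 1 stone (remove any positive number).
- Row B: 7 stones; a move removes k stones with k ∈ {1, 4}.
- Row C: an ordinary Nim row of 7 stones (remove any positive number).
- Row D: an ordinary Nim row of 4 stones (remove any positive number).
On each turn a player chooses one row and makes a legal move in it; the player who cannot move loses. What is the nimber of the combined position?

Row A is a plain Nim row of size 1, so its Grundy value is 1.
Build the Grundy sequence for row B with g(k) = mex{g(k−s) : s ∈ {1, 4}, s ≤ k}:
g(0) = mex{} = 0
g(1) = mex{0} = 1
g(2) = mex{1} = 0
g(3) = mex{0} = 1
g(4) = mex{0,1} = 2
g(5) = mex{1,2} = 0
g(6) = mex{0} = 1
g(7) = mex{1} = 0
So g(7) = 0.
Row C is a plain Nim row of size 7, so its Grundy value is 7.
Row D is a plain Nim row of size 4, so its Grundy value is 4.
The value of a disjunctive sum is the nim-sum of the parts.
Combined value = 1 ⊕ 0 ⊕ 7 ⊕ 4 = 2.

2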